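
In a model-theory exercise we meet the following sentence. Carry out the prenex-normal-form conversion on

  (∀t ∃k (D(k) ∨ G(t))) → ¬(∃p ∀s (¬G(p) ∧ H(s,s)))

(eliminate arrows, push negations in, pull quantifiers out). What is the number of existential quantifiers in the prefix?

2

First replace A → B with ¬A ∨ B.
  ¬(∀t ∃k (D(k) ∨ G(t))) ∨ ¬(∃p ∀s (¬G(p) ∧ H(s,s)))
Move each ¬ inward, flipping quantifiers it crosses:
  (∃t ∀k (¬D(k) ∧ ¬G(t))) ∨ (∀p ∃s (G(p) ∨ ¬H(s,s)))
Finally move all quantifiers to the prefix:
  ∃t ∀k ∀p ∃s (¬D(k) ∧ ¬G(t) ∨ G(p) ∨ ¬H(s,s))
The prefix is ∃t ∀k ∀p ∃s: 2 universal, 2 existential.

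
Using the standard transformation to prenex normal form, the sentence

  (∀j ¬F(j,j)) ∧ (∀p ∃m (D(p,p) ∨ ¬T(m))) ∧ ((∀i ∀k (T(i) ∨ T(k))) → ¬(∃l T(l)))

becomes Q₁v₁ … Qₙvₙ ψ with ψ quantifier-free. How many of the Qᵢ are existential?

Rewrite implications/biconditionals: A → B as ¬A ∨ B.
  (∀j ¬F(j,j)) ∧ (∀p ∃m (D(p,p) ∨ ¬T(m))) ∧ (¬(∀i ∀k (T(i) ∨ T(k))) ∨ ¬(∃l T(l)))
Drive negations inward (¬∀x A ≡ ∃x ¬A, ¬∃x A ≡ ∀x ¬A, De Morgan for ∧/∨):
  (∀j ¬F(j,j)) ∧ (∀p ∃m (D(p,p) ∨ ¬T(m))) ∧ ((∃i ∃k (¬T(i) ∧ ¬T(k))) ∨ (∀l ¬T(l)))
All bound variables are already distinct, so no renaming is needed.
Finally move all quantifiers to the prefix:
  ∀j ∀p ∃m ∃i ∃k ∀l (¬F(j,j) ∧ (D(p,p) ∨ ¬T(m)) ∧ (¬T(i) ∧ ¬T(k) ∨ ¬T(l)))
The prefix is ∀j ∀p ∃m ∃i ∃k ∀l: 3 universal, 3 existential.

3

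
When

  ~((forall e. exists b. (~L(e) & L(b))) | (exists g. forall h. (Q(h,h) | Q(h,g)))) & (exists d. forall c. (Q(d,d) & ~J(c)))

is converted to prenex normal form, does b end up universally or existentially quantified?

Drive negations inward (¬∀x A ≡ ∃x ¬A, ¬∃x A ≡ ∀x ¬A, De Morgan for ∧/∨):
  (exists e. forall b. (L(e) | ~L(b))) & (forall g. exists h. (~Q(h,h) & ~Q(h,g))) & (exists d. forall c. (Q(d,d) & ~J(c)))
All bound variables are already distinct, so no renaming is needed.
Finally move all quantifiers to the prefix:
  exists e. forall b. forall g. exists h. exists d. forall c. ((L(e) | ~L(b)) & ~Q(h,h) & ~Q(h,g) & Q(d,d) & ~J(c))
The quantifier exists b sits under an odd number of negations, so it flips to forall b.

universal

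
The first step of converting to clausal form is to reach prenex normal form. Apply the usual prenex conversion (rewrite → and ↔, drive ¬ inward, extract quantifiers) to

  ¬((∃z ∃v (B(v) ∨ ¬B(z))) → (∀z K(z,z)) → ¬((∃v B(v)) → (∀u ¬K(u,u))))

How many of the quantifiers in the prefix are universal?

3

Rewrite implications/biconditionals: A → B as ¬A ∨ B.
  ¬(¬(∃z ∃v (B(v) ∨ ¬B(z))) ∨ ¬(∀z K(z,z)) ∨ ¬(¬(∃v B(v)) ∨ (∀u ¬K(u,u))))
Push ¬ through the quantifiers and connectives to reach negation normal form:
  (∃z ∃v (B(v) ∨ ¬B(z))) ∧ (∀z K(z,z)) ∧ ((∀v ¬B(v)) ∨ (∀u ¬K(u,u)))
Rename bound variables to avoid capture: z↦x, v↦y.
  (∃z ∃v (B(v) ∨ ¬B(z))) ∧ (∀x K(x,x)) ∧ ((∀y ¬B(y)) ∨ (∀u ¬K(u,u)))
Extract every quantifier outward, since the variables are now distinct and don't occur free across branches:
  ∃z ∃v ∀x ∀y ∀u ((B(v) ∨ ¬B(z)) ∧ K(x,x) ∧ (¬B(y) ∨ ¬K(u,u)))
The prefix is ∃z ∃v ∀x ∀y ∀u: 3 universal, 2 existential.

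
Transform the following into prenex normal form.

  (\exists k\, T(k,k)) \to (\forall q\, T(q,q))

\forall k\, \forall q\, (\neg T(k,k) \lor T(q,q))

Rewrite implications/biconditionals: A → B as ¬A ∨ B.
  \neg (\exists k\, T(k,k)) \lor (\forall q\, T(q,q))
Drive negations inward (¬∀x A ≡ ∃x ¬A, ¬∃x A ≡ ∀x ¬A, De Morgan for ∧/∨):
  (\forall k\, \neg T(k,k)) \lor (\forall q\, T(q,q))
Finally move all quantifiers to the prefix:
  \forall k\, \forall q\, (\neg T(k,k) \lor T(q,q))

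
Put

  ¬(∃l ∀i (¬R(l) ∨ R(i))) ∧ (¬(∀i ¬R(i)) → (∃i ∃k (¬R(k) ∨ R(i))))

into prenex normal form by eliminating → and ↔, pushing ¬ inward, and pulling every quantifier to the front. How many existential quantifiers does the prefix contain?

3

First replace A → B with ¬A ∨ B.
  ¬(∃l ∀i (¬R(l) ∨ R(i))) ∧ (¬¬(∀i ¬R(i)) ∨ (∃i ∃k (¬R(k) ∨ R(i))))
Drive negations inward (¬∀x A ≡ ∃x ¬A, ¬∃x A ≡ ∀x ¬A, De Morgan for ∧/∨):
  (∀l ∃i (R(l) ∧ ¬R(i))) ∧ ((∀i ¬R(i)) ∨ (∃i ∃k (¬R(k) ∨ R(i))))
Rename bound variables to avoid capture: i↦x1, i↦s.
  (∀l ∃i (R(l) ∧ ¬R(i))) ∧ ((∀x1 ¬R(x1)) ∨ (∃s ∃k (¬R(k) ∨ R(s))))
Pull the quantifiers to the front (each side's bound variable is not free in the other side):
  ∀l ∃i ∀x1 ∃s ∃k (R(l) ∧ ¬R(i) ∧ (¬R(x1) ∨ ¬R(k) ∨ R(s)))
The prefix is ∀l ∃i ∀x1 ∃s ∃k: 2 universal, 3 existential.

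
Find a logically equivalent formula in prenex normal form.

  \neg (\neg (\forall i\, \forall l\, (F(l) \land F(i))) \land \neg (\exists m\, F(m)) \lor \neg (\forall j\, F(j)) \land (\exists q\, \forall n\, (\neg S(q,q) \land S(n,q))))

\forall i\, \forall l\, \exists m\, \forall j\, \forall q\, \exists n\, ((F(l) \land F(i) \lor F(m)) \land (F(j) \lor S(q,q) \lor \neg S(n,q)))

Move each ¬ inward, flipping quantifiers it crosses:
  ((\forall i\, \forall l\, (F(l) \land F(i))) \lor (\exists m\, F(m))) \land ((\forall j\, F(j)) \lor (\forall q\, \exists n\, (S(q,q) \lor \neg S(n,q))))
Extract every quantifier outward, since the variables are now distinct and don't occur free across branches:
  \forall i\, \forall l\, \exists m\, \forall j\, \forall q\, \exists n\, ((F(l) \land F(i) \lor F(m)) \land (F(j) \lor S(q,q) \lor \neg S(n,q)))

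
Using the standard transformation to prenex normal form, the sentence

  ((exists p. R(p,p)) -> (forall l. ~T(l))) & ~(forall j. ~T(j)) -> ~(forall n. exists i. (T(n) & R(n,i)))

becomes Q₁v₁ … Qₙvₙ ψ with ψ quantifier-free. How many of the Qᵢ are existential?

3

Rewrite implications/biconditionals: A → B as ¬A ∨ B.
  ~((~(exists p. R(p,p)) | (forall l. ~T(l))) & ~(forall j. ~T(j))) | ~(forall n. exists i. (T(n) & R(n,i)))
Push ¬ through the quantifiers and connectives to reach negation normal form:
  (exists p. R(p,p)) & (exists l. T(l)) | (forall j. ~T(j)) | (exists n. forall i. (~T(n) | ~R(n,i)))
All bound variables are already distinct, so no renaming is needed.
Pull the quantifiers to the front (each side's bound variable is not free in the other side):
  exists p. exists l. forall j. exists n. forall i. (R(p,p) & T(l) | ~T(j) | ~T(n) | ~R(n,i))
The prefix is exists p exists l forall j exists n forall i: 2 universal, 3 existential.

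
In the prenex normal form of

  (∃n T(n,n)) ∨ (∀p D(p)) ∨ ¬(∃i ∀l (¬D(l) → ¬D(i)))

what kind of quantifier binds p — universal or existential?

Eliminate → and ↔ using ¬ and ∨.
  (∃n T(n,n)) ∨ (∀p D(p)) ∨ ¬(∃i ∀l (¬¬D(l) ∨ ¬D(i)))
Push ¬ through the quantifiers and connectives to reach negation normal form:
  (∃n T(n,n)) ∨ (∀p D(p)) ∨ (∀i ∃l (¬D(l) ∧ D(i)))
Extract every quantifier outward, since the variables are now distinct and don't occur free across branches:
  ∃n ∀p ∀i ∃l (T(n,n) ∨ D(p) ∨ ¬D(l) ∧ D(i))
The quantifier ∀p sits under an even number of negations (counting the antecedent side of each →), so it remains universal.

universal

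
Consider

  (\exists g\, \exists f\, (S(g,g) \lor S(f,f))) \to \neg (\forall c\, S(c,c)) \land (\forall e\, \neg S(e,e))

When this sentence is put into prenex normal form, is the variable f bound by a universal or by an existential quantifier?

universal

Eliminate → and ↔ using ¬ and ∨.
  \neg (\exists g\, \exists f\, (S(g,g) \lor S(f,f))) \lor \neg (\forall c\, S(c,c)) \land (\forall e\, \neg S(e,e))
Drive negations inward (¬∀x A ≡ ∃x ¬A, ¬∃x A ≡ ∀x ¬A, De Morgan for ∧/∨):
  (\forall g\, \forall f\, (\neg S(g,g) \land \neg S(f,f))) \lor (\exists c\, \neg S(c,c)) \land (\forall e\, \neg S(e,e))
All bound variables are already distinct, so no renaming is needed.
Finally move all quantifiers to the prefix:
  \forall g\, \forall f\, \exists c\, \forall e\, (\neg S(g,g) \land \neg S(f,f) \lor \neg S(c,c) \land \neg S(e,e))
The quantifier \exists f sits under an odd number of negations (counting the antecedent side of each →), so it flips to \forall f.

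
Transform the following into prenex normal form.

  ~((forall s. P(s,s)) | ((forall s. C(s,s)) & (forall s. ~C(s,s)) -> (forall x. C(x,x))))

First replace A → B with ¬A ∨ B.
  ~((forall s. P(s,s)) | ~((forall s. C(s,s)) & (forall s. ~C(s,s))) | (forall x. C(x,x)))
Move each ¬ inward, flipping quantifiers it crosses:
  (exists s. ~P(s,s)) & (forall s. C(s,s)) & (forall s. ~C(s,s)) & (exists x. ~C(x,x))
Standardize variables apart so no two quantifiers bind the same name: s↦y, s↦z1.
  (exists s. ~P(s,s)) & (forall y. C(y,y)) & (forall z1. ~C(z1,z1)) & (exists x. ~C(x,x))
Extract every quantifier outward, since the variables are now distinct and don't occur free across branches:
  exists s. forall y. forall z1. exists x. (~P(s,s) & C(y,y) & ~C(z1,z1) & ~C(x,x))

exists s. forall y. forall z1. exists x. (~P(s,s) & C(y,y) & ~C(z1,z1) & ~C(x,x))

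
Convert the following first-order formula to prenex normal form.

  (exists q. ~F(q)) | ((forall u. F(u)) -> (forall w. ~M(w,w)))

exists q. exists u. forall w. (~F(q) | ~F(u) | ~M(w,w))

Rewrite implications/biconditionals: A → B as ¬A ∨ B.
  (exists q. ~F(q)) | ~(forall u. F(u)) | (forall w. ~M(w,w))
Push ¬ through the quantifiers and connectives to reach negation normal form:
  (exists q. ~F(q)) | (exists u. ~F(u)) | (forall w. ~M(w,w))
Finally move all quantifiers to the prefix:
  exists q. exists u. forall w. (~F(q) | ~F(u) | ~M(w,w))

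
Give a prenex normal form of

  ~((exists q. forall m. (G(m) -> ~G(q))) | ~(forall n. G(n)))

Eliminate → and ↔ using ¬ and ∨.
  ~((exists q. forall m. (~G(m) | ~G(q))) | ~(forall n. G(n)))
Drive negations inward (¬∀x A ≡ ∃x ¬A, ¬∃x A ≡ ∀x ¬A, De Morgan for ∧/∨):
  (forall q. exists m. (G(m) & G(q))) & (forall n. G(n))
All bound variables are already distinct, so no renaming is needed.
Finally move all quantifiers to the prefix:
  forall q. exists m. forall n. (G(m) & G(q) & G(n))

forall q. exists m. forall n. (G(m) & G(q) & G(n))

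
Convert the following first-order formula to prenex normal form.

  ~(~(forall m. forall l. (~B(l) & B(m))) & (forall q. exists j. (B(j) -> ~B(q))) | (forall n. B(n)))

forall m. forall l. exists q. forall j. exists n. ((~B(l) & B(m) | B(j) & B(q)) & ~B(n))

First replace A → B with ¬A ∨ B.
  ~(~(forall m. forall l. (~B(l) & B(m))) & (forall q. exists j. (~B(j) | ~B(q))) | (forall n. B(n)))
Drive negations inward (¬∀x A ≡ ∃x ¬A, ¬∃x A ≡ ∀x ¬A, De Morgan for ∧/∨):
  ((forall m. forall l. (~B(l) & B(m))) | (exists q. forall j. (B(j) & B(q)))) & (exists n. ~B(n))
Finally move all quantifiers to the prefix:
  forall m. forall l. exists q. forall j. exists n. ((~B(l) & B(m) | B(j) & B(q)) & ~B(n))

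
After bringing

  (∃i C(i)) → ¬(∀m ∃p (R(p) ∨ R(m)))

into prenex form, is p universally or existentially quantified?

universal

Eliminate → and ↔ using ¬ and ∨.
  ¬(∃i C(i)) ∨ ¬(∀m ∃p (R(p) ∨ R(m)))
Move each ¬ inward, flipping quantifiers it crosses:
  (∀i ¬C(i)) ∨ (∃m ∀p (¬R(p) ∧ ¬R(m)))
All bound variables are already distinct, so no renaming is needed.
Extract every quantifier outward, since the variables are now distinct and don't occur free across branches:
  ∀i ∃m ∀p (¬C(i) ∨ ¬R(p) ∧ ¬R(m))
The quantifier ∃p sits under an odd number of negations (counting the antecedent side of each →), so it flips to ∀p.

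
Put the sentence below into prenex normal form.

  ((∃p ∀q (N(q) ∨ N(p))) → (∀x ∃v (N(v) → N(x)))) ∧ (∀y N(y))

∀p ∃q ∀x ∃v ∀y ((¬N(q) ∧ ¬N(p) ∨ ¬N(v) ∨ N(x)) ∧ N(y))

Eliminate → and ↔ using ¬ and ∨.
  (¬(∃p ∀q (N(q) ∨ N(p))) ∨ (∀x ∃v (¬N(v) ∨ N(x)))) ∧ (∀y N(y))
Move each ¬ inward, flipping quantifiers it crosses:
  ((∀p ∃q (¬N(q) ∧ ¬N(p))) ∨ (∀x ∃v (¬N(v) ∨ N(x)))) ∧ (∀y N(y))
All bound variables are already distinct, so no renaming is needed.
Finally move all quantifiers to the prefix:
  ∀p ∃q ∀x ∃v ∀y ((¬N(q) ∧ ¬N(p) ∨ ¬N(v) ∨ N(x)) ∧ N(y))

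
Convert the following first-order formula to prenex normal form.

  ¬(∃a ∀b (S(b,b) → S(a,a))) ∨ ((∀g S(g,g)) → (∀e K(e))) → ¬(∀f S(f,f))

∃a ∀b ∀g ∃e ∃f ((¬S(b,b) ∨ S(a,a)) ∧ S(g,g) ∧ ¬K(e) ∨ ¬S(f,f))

First replace A → B with ¬A ∨ B.
  ¬(¬(∃a ∀b (¬S(b,b) ∨ S(a,a))) ∨ ¬(∀g S(g,g)) ∨ (∀e K(e))) ∨ ¬(∀f S(f,f))
Move each ¬ inward, flipping quantifiers it crosses:
  (∃a ∀b (¬S(b,b) ∨ S(a,a))) ∧ (∀g S(g,g)) ∧ (∃e ¬K(e)) ∨ (∃f ¬S(f,f))
All bound variables are already distinct, so no renaming is needed.
Pull the quantifiers to the front (each side's bound variable is not free in the other side):
  ∃a ∀b ∀g ∃e ∃f ((¬S(b,b) ∨ S(a,a)) ∧ S(g,g) ∧ ¬K(e) ∨ ¬S(f,f))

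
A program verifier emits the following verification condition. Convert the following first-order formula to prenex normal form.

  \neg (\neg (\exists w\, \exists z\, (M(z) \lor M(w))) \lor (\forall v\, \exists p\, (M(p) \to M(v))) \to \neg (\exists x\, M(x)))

Eliminate → and ↔ using ¬ and ∨.
  \neg (\neg (\neg (\exists w\, \exists z\, (M(z) \lor M(w))) \lor (\forall v\, \exists p\, (\neg M(p) \lor M(v)))) \lor \neg (\exists x\, M(x)))
Move each ¬ inward, flipping quantifiers it crosses:
  ((\forall w\, \forall z\, (\neg M(z) \land \neg M(w))) \lor (\forall v\, \exists p\, (\neg M(p) \lor M(v)))) \land (\exists x\, M(x))
All bound variables are already distinct, so no renaming is needed.
Extract every quantifier outward, since the variables are now distinct and don't occur free across branches:
  \forall w\, \forall z\, \forall v\, \exists p\, \exists x\, ((\neg M(z) \land \neg M(w) \lor \neg M(p) \lor M(v)) \land M(x))

\forall w\, \forall z\, \forall v\, \exists p\, \exists x\, ((\neg M(z) \land \neg M(w) \lor \neg M(p) \lor M(v)) \land M(x))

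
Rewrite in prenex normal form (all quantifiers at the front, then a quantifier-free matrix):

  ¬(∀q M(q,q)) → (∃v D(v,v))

Eliminate → and ↔ using ¬ and ∨.
  ¬¬(∀q M(q,q)) ∨ (∃v D(v,v))
Push ¬ through the quantifiers and connectives to reach negation normal form:
  (∀q M(q,q)) ∨ (∃v D(v,v))
All bound variables are already distinct, so no renaming is needed.
Finally move all quantifiers to the prefix:
  ∀q ∃v (M(q,q) ∨ D(v,v))

∀q ∃v (M(q,q) ∨ D(v,v))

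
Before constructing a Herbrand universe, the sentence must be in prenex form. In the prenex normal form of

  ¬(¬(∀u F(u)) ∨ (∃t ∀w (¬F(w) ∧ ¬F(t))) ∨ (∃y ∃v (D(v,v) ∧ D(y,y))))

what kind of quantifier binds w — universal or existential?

existential

Push ¬ through the quantifiers and connectives to reach negation normal form:
  (∀u F(u)) ∧ (∀t ∃w (F(w) ∨ F(t))) ∧ (∀y ∀v (¬D(v,v) ∨ ¬D(y,y)))
All bound variables are already distinct, so no renaming is needed.
Finally move all quantifiers to the prefix:
  ∀u ∀t ∃w ∀y ∀v (F(u) ∧ (F(w) ∨ F(t)) ∧ (¬D(v,v) ∨ ¬D(y,y)))
The quantifier ∀w sits under an odd number of negations, so it flips to ∃w.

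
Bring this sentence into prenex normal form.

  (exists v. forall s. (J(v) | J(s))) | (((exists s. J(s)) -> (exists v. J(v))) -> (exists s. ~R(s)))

Eliminate → and ↔ using ¬ and ∨.
  (exists v. forall s. (J(v) | J(s))) | ~(~(exists s. J(s)) | (exists v. J(v))) | (exists s. ~R(s))
Move each ¬ inward, flipping quantifiers it crosses:
  (exists v. forall s. (J(v) | J(s))) | (exists s. J(s)) & (forall v. ~J(v)) | (exists s. ~R(s))
Give each quantifier a distinct variable: s↦p, v↦w1, s↦z1.
  (exists v. forall s. (J(v) | J(s))) | (exists p. J(p)) & (forall w1. ~J(w1)) | (exists z1. ~R(z1))
Extract every quantifier outward, since the variables are now distinct and don't occur free across branches:
  exists v. forall s. exists p. forall w1. exists z1. (J(v) | J(s) | J(p) & ~J(w1) | ~R(z1))

exists v. forall s. exists p. forall w1. exists z1. (J(v) | J(s) | J(p) & ~J(w1) | ~R(z1))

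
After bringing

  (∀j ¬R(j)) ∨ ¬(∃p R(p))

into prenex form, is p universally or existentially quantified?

Push ¬ through the quantifiers and connectives to reach negation normal form:
  (∀j ¬R(j)) ∨ (∀p ¬R(p))
All bound variables are already distinct, so no renaming is needed.
Pull the quantifiers to the front (each side's bound variable is not free in the other side):
  ∀j ∀p (¬R(j) ∨ ¬R(p))
The quantifier ∃p sits under an odd number of negations, so it flips to ∀p.

universal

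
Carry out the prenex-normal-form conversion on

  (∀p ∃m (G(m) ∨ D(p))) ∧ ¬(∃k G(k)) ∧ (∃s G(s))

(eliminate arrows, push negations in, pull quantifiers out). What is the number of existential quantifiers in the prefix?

Drive negations inward (¬∀x A ≡ ∃x ¬A, ¬∃x A ≡ ∀x ¬A, De Morgan for ∧/∨):
  (∀p ∃m (G(m) ∨ D(p))) ∧ (∀k ¬G(k)) ∧ (∃s G(s))
All bound variables are already distinct, so no renaming is needed.
Finally move all quantifiers to the prefix:
  ∀p ∃m ∀k ∃s ((G(m) ∨ D(p)) ∧ ¬G(k) ∧ G(s))
The prefix is ∀p ∃m ∀k ∃s: 2 universal, 2 existential.

2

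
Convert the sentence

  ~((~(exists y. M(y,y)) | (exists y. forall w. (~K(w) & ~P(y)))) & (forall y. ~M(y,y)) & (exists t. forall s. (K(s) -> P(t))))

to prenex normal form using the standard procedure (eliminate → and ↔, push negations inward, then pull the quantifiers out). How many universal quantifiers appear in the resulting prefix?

First replace A → B with ¬A ∨ B.
  ~((~(exists y. M(y,y)) | (exists y. forall w. (~K(w) & ~P(y)))) & (forall y. ~M(y,y)) & (exists t. forall s. (~K(s) | P(t))))
Push ¬ through the quantifiers and connectives to reach negation normal form:
  (exists y. M(y,y)) & (forall y. exists w. (K(w) | P(y))) | (exists y. M(y,y)) | (forall t. exists s. (K(s) & ~P(t)))
Give each quantifier a distinct variable: y↦r, y↦x1.
  (exists y. M(y,y)) & (forall r. exists w. (K(w) | P(r))) | (exists x1. M(x1,x1)) | (forall t. exists s. (K(s) & ~P(t)))
Pull the quantifiers to the front (each side's bound variable is not free in the other side):
  exists y. forall r. exists w. exists x1. forall t. exists s. (M(y,y) & (K(w) | P(r)) | M(x1,x1) | K(s) & ~P(t))
The prefix is exists y forall r exists w exists x1 forall t exists s: 2 universal, 4 existential.

2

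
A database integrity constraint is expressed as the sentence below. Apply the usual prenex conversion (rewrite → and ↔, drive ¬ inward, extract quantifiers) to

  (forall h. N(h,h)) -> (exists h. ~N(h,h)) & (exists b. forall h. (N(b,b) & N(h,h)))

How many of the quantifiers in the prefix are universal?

Rewrite implications/biconditionals: A → B as ¬A ∨ B.
  ~(forall h. N(h,h)) | (exists h. ~N(h,h)) & (exists b. forall h. (N(b,b) & N(h,h)))
Drive negations inward (¬∀x A ≡ ∃x ¬A, ¬∃x A ≡ ∀x ¬A, De Morgan for ∧/∨):
  (exists h. ~N(h,h)) | (exists h. ~N(h,h)) & (exists b. forall h. (N(b,b) & N(h,h)))
Give each quantifier a distinct variable: h↦z, h↦x1.
  (exists h. ~N(h,h)) | (exists z. ~N(z,z)) & (exists b. forall x1. (N(b,b) & N(x1,x1)))
Extract every quantifier outward, since the variables are now distinct and don't occur free across branches:
  exists h. exists z. exists b. forall x1. (~N(h,h) | ~N(z,z) & N(b,b) & N(x1,x1))
The prefix is exists h exists z exists b forall x1: 1 universal, 3 existential.

1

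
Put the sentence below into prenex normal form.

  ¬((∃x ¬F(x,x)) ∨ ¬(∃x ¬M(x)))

∀x ∃y (F(x,x) ∧ ¬M(y))

Drive negations inward (¬∀x A ≡ ∃x ¬A, ¬∃x A ≡ ∀x ¬A, De Morgan for ∧/∨):
  (∀x F(x,x)) ∧ (∃x ¬M(x))
Standardize variables apart so no two quantifiers bind the same name: x↦y.
  (∀x F(x,x)) ∧ (∃y ¬M(y))
Pull the quantifiers to the front (each side's bound variable is not free in the other side):
  ∀x ∃y (F(x,x) ∧ ¬M(y))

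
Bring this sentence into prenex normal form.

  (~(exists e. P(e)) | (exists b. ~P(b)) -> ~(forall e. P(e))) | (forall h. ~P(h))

exists e. forall b. exists u. forall h. (P(e) & P(b) | ~P(u) | ~P(h))

Eliminate → and ↔ using ¬ and ∨.
  ~(~(exists e. P(e)) | (exists b. ~P(b))) | ~(forall e. P(e)) | (forall h. ~P(h))
Push ¬ through the quantifiers and connectives to reach negation normal form:
  (exists e. P(e)) & (forall b. P(b)) | (exists e. ~P(e)) | (forall h. ~P(h))
Standardize variables apart so no two quantifiers bind the same name: e↦u.
  (exists e. P(e)) & (forall b. P(b)) | (exists u. ~P(u)) | (forall h. ~P(h))
Finally move all quantifiers to the prefix:
  exists e. forall b. exists u. forall h. (P(e) & P(b) | ~P(u) | ~P(h))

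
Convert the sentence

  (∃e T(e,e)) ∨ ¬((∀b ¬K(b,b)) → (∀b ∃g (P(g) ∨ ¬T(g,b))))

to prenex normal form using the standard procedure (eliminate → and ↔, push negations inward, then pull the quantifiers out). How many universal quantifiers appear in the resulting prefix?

2

First replace A → B with ¬A ∨ B.
  (∃e T(e,e)) ∨ ¬(¬(∀b ¬K(b,b)) ∨ (∀b ∃g (P(g) ∨ ¬T(g,b))))
Drive negations inward (¬∀x A ≡ ∃x ¬A, ¬∃x A ≡ ∀x ¬A, De Morgan for ∧/∨):
  (∃e T(e,e)) ∨ (∀b ¬K(b,b)) ∧ (∃b ∀g (¬P(g) ∧ T(g,b)))
Give each quantifier a distinct variable: b↦z.
  (∃e T(e,e)) ∨ (∀b ¬K(b,b)) ∧ (∃z ∀g (¬P(g) ∧ T(g,z)))
Extract every quantifier outward, since the variables are now distinct and don't occur free across branches:
  ∃e ∀b ∃z ∀g (T(e,e) ∨ ¬K(b,b) ∧ ¬P(g) ∧ T(g,z))
The prefix is ∃e ∀b ∃z ∀g: 2 universal, 2 existential.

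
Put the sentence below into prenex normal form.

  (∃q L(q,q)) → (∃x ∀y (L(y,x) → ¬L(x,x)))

∀q ∃x ∀y (¬L(q,q) ∨ ¬L(y,x) ∨ ¬L(x,x))

First replace A → B with ¬A ∨ B.
  ¬(∃q L(q,q)) ∨ (∃x ∀y (¬L(y,x) ∨ ¬L(x,x)))
Move each ¬ inward, flipping quantifiers it crosses:
  (∀q ¬L(q,q)) ∨ (∃x ∀y (¬L(y,x) ∨ ¬L(x,x)))
All bound variables are already distinct, so no renaming is needed.
Pull the quantifiers to the front (each side's bound variable is not free in the other side):
  ∀q ∃x ∀y (¬L(q,q) ∨ ¬L(y,x) ∨ ¬L(x,x))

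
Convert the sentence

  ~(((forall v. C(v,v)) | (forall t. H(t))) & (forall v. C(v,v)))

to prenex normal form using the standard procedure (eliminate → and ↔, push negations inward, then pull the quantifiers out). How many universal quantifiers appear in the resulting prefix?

Push ¬ through the quantifiers and connectives to reach negation normal form:
  (exists v. ~C(v,v)) & (exists t. ~H(t)) | (exists v. ~C(v,v))
Rename bound variables to avoid capture: v↦r.
  (exists v. ~C(v,v)) & (exists t. ~H(t)) | (exists r. ~C(r,r))
Extract every quantifier outward, since the variables are now distinct and don't occur free across branches:
  exists v. exists t. exists r. (~C(v,v) & ~H(t) | ~C(r,r))
The prefix is exists v exists t exists r: 0 universal, 3 existential.

0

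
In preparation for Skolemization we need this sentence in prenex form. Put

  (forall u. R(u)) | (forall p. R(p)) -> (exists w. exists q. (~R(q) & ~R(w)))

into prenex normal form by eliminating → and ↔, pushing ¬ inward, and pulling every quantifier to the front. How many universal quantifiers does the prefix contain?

Rewrite implications/biconditionals: A → B as ¬A ∨ B.
  ~((forall u. R(u)) | (forall p. R(p))) | (exists w. exists q. (~R(q) & ~R(w)))
Push ¬ through the quantifiers and connectives to reach negation normal form:
  (exists u. ~R(u)) & (exists p. ~R(p)) | (exists w. exists q. (~R(q) & ~R(w)))
Pull the quantifiers to the front (each side's bound variable is not free in the other side):
  exists u. exists p. exists w. exists q. (~R(u) & ~R(p) | ~R(q) & ~R(w))
The prefix is exists u exists p exists w exists q: 0 universal, 4 existential.

0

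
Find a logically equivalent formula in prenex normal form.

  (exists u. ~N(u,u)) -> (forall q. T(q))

forall u. forall q. (N(u,u) | T(q))

Eliminate → and ↔ using ¬ and ∨.
  ~(exists u. ~N(u,u)) | (forall q. T(q))
Push ¬ through the quantifiers and connectives to reach negation normal form:
  (forall u. N(u,u)) | (forall q. T(q))
Pull the quantifiers to the front (each side's bound variable is not free in the other side):
  forall u. forall q. (N(u,u) | T(q))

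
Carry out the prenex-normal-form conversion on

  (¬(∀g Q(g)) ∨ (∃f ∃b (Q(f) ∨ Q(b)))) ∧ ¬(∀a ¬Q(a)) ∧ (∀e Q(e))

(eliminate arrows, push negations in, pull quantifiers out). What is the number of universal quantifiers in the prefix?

Drive negations inward (¬∀x A ≡ ∃x ¬A, ¬∃x A ≡ ∀x ¬A, De Morgan for ∧/∨):
  ((∃g ¬Q(g)) ∨ (∃f ∃b (Q(f) ∨ Q(b)))) ∧ (∃a Q(a)) ∧ (∀e Q(e))
All bound variables are already distinct, so no renaming is needed.
Extract every quantifier outward, since the variables are now distinct and don't occur free across branches:
  ∃g ∃f ∃b ∃a ∀e ((¬Q(g) ∨ Q(f) ∨ Q(b)) ∧ Q(a) ∧ Q(e))
The prefix is ∃g ∃f ∃b ∃a ∀e: 1 universal, 4 existential.

1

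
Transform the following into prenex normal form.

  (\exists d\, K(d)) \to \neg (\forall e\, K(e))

\forall d\, \exists e\, (\neg K(d) \lor \neg K(e))

First replace A → B with ¬A ∨ B.
  \neg (\exists d\, K(d)) \lor \neg (\forall e\, K(e))
Drive negations inward (¬∀x A ≡ ∃x ¬A, ¬∃x A ≡ ∀x ¬A, De Morgan for ∧/∨):
  (\forall d\, \neg K(d)) \lor (\exists e\, \neg K(e))
All bound variables are already distinct, so no renaming is needed.
Pull the quantifiers to the front (each side's bound variable is not free in the other side):
  \forall d\, \exists e\, (\neg K(d) \lor \neg K(e))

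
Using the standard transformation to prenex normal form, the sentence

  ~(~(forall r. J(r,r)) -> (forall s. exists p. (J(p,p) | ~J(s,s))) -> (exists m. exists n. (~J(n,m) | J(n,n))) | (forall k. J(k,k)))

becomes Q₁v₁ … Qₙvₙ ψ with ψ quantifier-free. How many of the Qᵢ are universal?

Eliminate → and ↔ using ¬ and ∨.
  ~(~~(forall r. J(r,r)) | ~(forall s. exists p. (J(p,p) | ~J(s,s))) | (exists m. exists n. (~J(n,m) | J(n,n))) | (forall k. J(k,k)))
Drive negations inward (¬∀x A ≡ ∃x ¬A, ¬∃x A ≡ ∀x ¬A, De Morgan for ∧/∨):
  (exists r. ~J(r,r)) & (forall s. exists p. (J(p,p) | ~J(s,s))) & (forall m. forall n. (J(n,m) & ~J(n,n))) & (exists k. ~J(k,k))
Pull the quantifiers to the front (each side's bound variable is not free in the other side):
  exists r. forall s. exists p. forall m. forall n. exists k. (~J(r,r) & (J(p,p) | ~J(s,s)) & J(n,m) & ~J(n,n) & ~J(k,k))
The prefix is exists r forall s exists p forall m forall n exists k: 3 universal, 3 existential.

3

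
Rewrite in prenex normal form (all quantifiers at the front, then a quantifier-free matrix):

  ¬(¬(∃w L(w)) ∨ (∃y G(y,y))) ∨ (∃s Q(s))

Move each ¬ inward, flipping quantifiers it crosses:
  (∃w L(w)) ∧ (∀y ¬G(y,y)) ∨ (∃s Q(s))
All bound variables are already distinct, so no renaming is needed.
Finally move all quantifiers to the prefix:
  ∃w ∀y ∃s (L(w) ∧ ¬G(y,y) ∨ Q(s))

∃w ∀y ∃s (L(w) ∧ ¬G(y,y) ∨ Q(s))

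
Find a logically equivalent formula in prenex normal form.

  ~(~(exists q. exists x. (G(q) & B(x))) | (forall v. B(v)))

exists q. exists x. exists v. (G(q) & B(x) & ~B(v))

Push ¬ through the quantifiers and connectives to reach negation normal form:
  (exists q. exists x. (G(q) & B(x))) & (exists v. ~B(v))
Pull the quantifiers to the front (each side's bound variable is not free in the other side):
  exists q. exists x. exists v. (G(q) & B(x) & ~B(v))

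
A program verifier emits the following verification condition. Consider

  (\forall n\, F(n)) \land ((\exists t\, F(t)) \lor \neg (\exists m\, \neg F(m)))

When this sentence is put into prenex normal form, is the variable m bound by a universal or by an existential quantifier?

Push ¬ through the quantifiers and connectives to reach negation normal form:
  (\forall n\, F(n)) \land ((\exists t\, F(t)) \lor (\forall m\, F(m)))
All bound variables are already distinct, so no renaming is needed.
Extract every quantifier outward, since the variables are now distinct and don't occur free across branches:
  \forall n\, \exists t\, \forall m\, (F(n) \land (F(t) \lor F(m)))
The quantifier \exists m sits under an odd number of negations, so it flips to \forall m.

universal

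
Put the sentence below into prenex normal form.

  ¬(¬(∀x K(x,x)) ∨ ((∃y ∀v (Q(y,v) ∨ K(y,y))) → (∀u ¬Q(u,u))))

First replace A → B with ¬A ∨ B.
  ¬(¬(∀x K(x,x)) ∨ ¬(∃y ∀v (Q(y,v) ∨ K(y,y))) ∨ (∀u ¬Q(u,u)))
Push ¬ through the quantifiers and connectives to reach negation normal form:
  (∀x K(x,x)) ∧ (∃y ∀v (Q(y,v) ∨ K(y,y))) ∧ (∃u Q(u,u))
Finally move all quantifiers to the prefix:
  ∀x ∃y ∀v ∃u (K(x,x) ∧ (Q(y,v) ∨ K(y,y)) ∧ Q(u,u))

∀x ∃y ∀v ∃u (K(x,x) ∧ (Q(y,v) ∨ K(y,y)) ∧ Q(u,u))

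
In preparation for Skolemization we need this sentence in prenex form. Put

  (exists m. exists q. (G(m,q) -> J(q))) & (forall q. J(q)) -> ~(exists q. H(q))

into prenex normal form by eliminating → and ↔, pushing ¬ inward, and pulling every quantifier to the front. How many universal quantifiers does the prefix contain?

3

Eliminate → and ↔ using ¬ and ∨.
  ~((exists m. exists q. (~G(m,q) | J(q))) & (forall q. J(q))) | ~(exists q. H(q))
Move each ¬ inward, flipping quantifiers it crosses:
  (forall m. forall q. (G(m,q) & ~J(q))) | (exists q. ~J(q)) | (forall q. ~H(q))
Standardize variables apart so no two quantifiers bind the same name: q↦v1, q↦r.
  (forall m. forall q. (G(m,q) & ~J(q))) | (exists v1. ~J(v1)) | (forall r. ~H(r))
Pull the quantifiers to the front (each side's bound variable is not free in the other side):
  forall m. forall q. exists v1. forall r. (G(m,q) & ~J(q) | ~J(v1) | ~H(r))
The prefix is forall m forall q exists v1 forall r: 3 universal, 1 existential.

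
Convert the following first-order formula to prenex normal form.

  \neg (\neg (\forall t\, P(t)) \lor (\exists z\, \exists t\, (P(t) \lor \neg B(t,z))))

\forall t\, \forall z\, \forall w1\, (P(t) \land \neg P(w1) \land B(w1,z))

Move each ¬ inward, flipping quantifiers it crosses:
  (\forall t\, P(t)) \land (\forall z\, \forall t\, (\neg P(t) \land B(t,z)))
Give each quantifier a distinct variable: t↦w1.
  (\forall t\, P(t)) \land (\forall z\, \forall w1\, (\neg P(w1) \land B(w1,z)))
Extract every quantifier outward, since the variables are now distinct and don't occur free across branches:
  \forall t\, \forall z\, \forall w1\, (P(t) \land \neg P(w1) \land B(w1,z))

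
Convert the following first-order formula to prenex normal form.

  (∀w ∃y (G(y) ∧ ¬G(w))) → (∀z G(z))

∃w ∀y ∀z (¬G(y) ∨ G(w) ∨ G(z))

First replace A → B with ¬A ∨ B.
  ¬(∀w ∃y (G(y) ∧ ¬G(w))) ∨ (∀z G(z))
Push ¬ through the quantifiers and connectives to reach negation normal form:
  (∃w ∀y (¬G(y) ∨ G(w))) ∨ (∀z G(z))
All bound variables are already distinct, so no renaming is needed.
Extract every quantifier outward, since the variables are now distinct and don't occur free across branches:
  ∃w ∀y ∀z (¬G(y) ∨ G(w) ∨ G(z))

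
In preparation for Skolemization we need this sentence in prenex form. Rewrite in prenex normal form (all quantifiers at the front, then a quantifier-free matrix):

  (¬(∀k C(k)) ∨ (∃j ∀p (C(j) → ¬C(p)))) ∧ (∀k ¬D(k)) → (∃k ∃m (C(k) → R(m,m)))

∀k ∀j ∃p ∃z1 ∃y ∃m (C(k) ∧ C(j) ∧ C(p) ∨ D(z1) ∨ ¬C(y) ∨ R(m,m))

Rewrite implications/biconditionals: A → B as ¬A ∨ B.
  ¬((¬(∀k C(k)) ∨ (∃j ∀p (¬C(j) ∨ ¬C(p)))) ∧ (∀k ¬D(k))) ∨ (∃k ∃m (¬C(k) ∨ R(m,m)))
Push ¬ through the quantifiers and connectives to reach negation normal form:
  (∀k C(k)) ∧ (∀j ∃p (C(j) ∧ C(p))) ∨ (∃k D(k)) ∨ (∃k ∃m (¬C(k) ∨ R(m,m)))
Rename bound variables to avoid capture: k↦z1, k↦y.
  (∀k C(k)) ∧ (∀j ∃p (C(j) ∧ C(p))) ∨ (∃z1 D(z1)) ∨ (∃y ∃m (¬C(y) ∨ R(m,m)))
Finally move all quantifiers to the prefix:
  ∀k ∀j ∃p ∃z1 ∃y ∃m (C(k) ∧ C(j) ∧ C(p) ∨ D(z1) ∨ ¬C(y) ∨ R(m,m))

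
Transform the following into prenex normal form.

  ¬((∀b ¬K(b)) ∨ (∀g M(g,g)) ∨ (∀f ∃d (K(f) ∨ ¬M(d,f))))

Drive negations inward (¬∀x A ≡ ∃x ¬A, ¬∃x A ≡ ∀x ¬A, De Morgan for ∧/∨):
  (∃b K(b)) ∧ (∃g ¬M(g,g)) ∧ (∃f ∀d (¬K(f) ∧ M(d,f)))
All bound variables are already distinct, so no renaming is needed.
Extract every quantifier outward, since the variables are now distinct and don't occur free across branches:
  ∃b ∃g ∃f ∀d (K(b) ∧ ¬M(g,g) ∧ ¬K(f) ∧ M(d,f))

∃b ∃g ∃f ∀d (K(b) ∧ ¬M(g,g) ∧ ¬K(f) ∧ M(d,f))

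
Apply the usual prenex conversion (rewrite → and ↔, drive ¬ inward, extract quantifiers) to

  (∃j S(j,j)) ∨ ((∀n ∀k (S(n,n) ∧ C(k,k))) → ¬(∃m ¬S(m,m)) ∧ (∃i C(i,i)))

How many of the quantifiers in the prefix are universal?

Eliminate → and ↔ using ¬ and ∨.
  (∃j S(j,j)) ∨ ¬(∀n ∀k (S(n,n) ∧ C(k,k))) ∨ ¬(∃m ¬S(m,m)) ∧ (∃i C(i,i))
Drive negations inward (¬∀x A ≡ ∃x ¬A, ¬∃x A ≡ ∀x ¬A, De Morgan for ∧/∨):
  (∃j S(j,j)) ∨ (∃n ∃k (¬S(n,n) ∨ ¬C(k,k))) ∨ (∀m S(m,m)) ∧ (∃i C(i,i))
All bound variables are already distinct, so no renaming is needed.
Extract every quantifier outward, since the variables are now distinct and don't occur free across branches:
  ∃j ∃n ∃k ∀m ∃i (S(j,j) ∨ ¬S(n,n) ∨ ¬C(k,k) ∨ S(m,m) ∧ C(i,i))
The prefix is ∃j ∃n ∃k ∀m ∃i: 1 universal, 4 existential.

1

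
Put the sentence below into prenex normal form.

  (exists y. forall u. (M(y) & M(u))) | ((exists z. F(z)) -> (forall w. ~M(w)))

Rewrite implications/biconditionals: A → B as ¬A ∨ B.
  (exists y. forall u. (M(y) & M(u))) | ~(exists z. F(z)) | (forall w. ~M(w))
Drive negations inward (¬∀x A ≡ ∃x ¬A, ¬∃x A ≡ ∀x ¬A, De Morgan for ∧/∨):
  (exists y. forall u. (M(y) & M(u))) | (forall z. ~F(z)) | (forall w. ~M(w))
All bound variables are already distinct, so no renaming is needed.
Finally move all quantifiers to the prefix:
  exists y. forall u. forall z. forall w. (M(y) & M(u) | ~F(z) | ~M(w))

exists y. forall u. forall z. forall w. (M(y) & M(u) | ~F(z) | ~M(w))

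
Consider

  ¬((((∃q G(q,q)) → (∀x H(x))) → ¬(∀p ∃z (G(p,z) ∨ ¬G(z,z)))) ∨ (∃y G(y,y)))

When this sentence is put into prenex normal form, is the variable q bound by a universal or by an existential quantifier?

universal

Rewrite implications/biconditionals: A → B as ¬A ∨ B.
  ¬(¬(¬(∃q G(q,q)) ∨ (∀x H(x))) ∨ ¬(∀p ∃z (G(p,z) ∨ ¬G(z,z))) ∨ (∃y G(y,y)))
Move each ¬ inward, flipping quantifiers it crosses:
  ((∀q ¬G(q,q)) ∨ (∀x H(x))) ∧ (∀p ∃z (G(p,z) ∨ ¬G(z,z))) ∧ (∀y ¬G(y,y))
All bound variables are already distinct, so no renaming is needed.
Finally move all quantifiers to the prefix:
  ∀q ∀x ∀p ∃z ∀y ((¬G(q,q) ∨ H(x)) ∧ (G(p,z) ∨ ¬G(z,z)) ∧ ¬G(y,y))
The quantifier ∃q sits under an odd number of negations (counting the antecedent side of each →), so it flips to ∀q.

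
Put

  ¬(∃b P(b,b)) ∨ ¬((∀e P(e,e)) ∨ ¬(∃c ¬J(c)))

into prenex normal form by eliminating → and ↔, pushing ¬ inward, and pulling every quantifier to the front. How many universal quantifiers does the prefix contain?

1

Push ¬ through the quantifiers and connectives to reach negation normal form:
  (∀b ¬P(b,b)) ∨ (∃e ¬P(e,e)) ∧ (∃c ¬J(c))
All bound variables are already distinct, so no renaming is needed.
Pull the quantifiers to the front (each side's bound variable is not free in the other side):
  ∀b ∃e ∃c (¬P(b,b) ∨ ¬P(e,e) ∧ ¬J(c))
The prefix is ∀b ∃e ∃c: 1 universal, 2 existential.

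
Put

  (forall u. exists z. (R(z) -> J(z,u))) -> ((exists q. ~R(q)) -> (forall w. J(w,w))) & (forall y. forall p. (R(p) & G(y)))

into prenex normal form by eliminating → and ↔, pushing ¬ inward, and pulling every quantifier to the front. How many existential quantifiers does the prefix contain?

Rewrite implications/biconditionals: A → B as ¬A ∨ B.
  ~(forall u. exists z. (~R(z) | J(z,u))) | (~(exists q. ~R(q)) | (forall w. J(w,w))) & (forall y. forall p. (R(p) & G(y)))
Drive negations inward (¬∀x A ≡ ∃x ¬A, ¬∃x A ≡ ∀x ¬A, De Morgan for ∧/∨):
  (exists u. forall z. (R(z) & ~J(z,u))) | ((forall q. R(q)) | (forall w. J(w,w))) & (forall y. forall p. (R(p) & G(y)))
All bound variables are already distinct, so no renaming is needed.
Pull the quantifiers to the front (each side's bound variable is not free in the other side):
  exists u. forall z. forall q. forall w. forall y. forall p. (R(z) & ~J(z,u) | (R(q) | J(w,w)) & R(p) & G(y))
The prefix is exists u forall z forall q forall w forall y forall p: 5 universal, 1 existential.

1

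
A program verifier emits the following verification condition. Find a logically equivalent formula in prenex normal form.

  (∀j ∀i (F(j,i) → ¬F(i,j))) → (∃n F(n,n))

∃j ∃i ∃n (F(j,i) ∧ F(i,j) ∨ F(n,n))

First replace A → B with ¬A ∨ B.
  ¬(∀j ∀i (¬F(j,i) ∨ ¬F(i,j))) ∨ (∃n F(n,n))
Drive negations inward (¬∀x A ≡ ∃x ¬A, ¬∃x A ≡ ∀x ¬A, De Morgan for ∧/∨):
  (∃j ∃i (F(j,i) ∧ F(i,j))) ∨ (∃n F(n,n))
Finally move all quantifiers to the prefix:
  ∃j ∃i ∃n (F(j,i) ∧ F(i,j) ∨ F(n,n))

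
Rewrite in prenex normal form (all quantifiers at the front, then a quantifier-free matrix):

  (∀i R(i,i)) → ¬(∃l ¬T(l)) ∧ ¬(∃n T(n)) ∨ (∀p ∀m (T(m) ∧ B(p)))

∃i ∀l ∀n ∀p ∀m (¬R(i,i) ∨ T(l) ∧ ¬T(n) ∨ T(m) ∧ B(p))

Eliminate → and ↔ using ¬ and ∨.
  ¬(∀i R(i,i)) ∨ ¬(∃l ¬T(l)) ∧ ¬(∃n T(n)) ∨ (∀p ∀m (T(m) ∧ B(p)))
Drive negations inward (¬∀x A ≡ ∃x ¬A, ¬∃x A ≡ ∀x ¬A, De Morgan for ∧/∨):
  (∃i ¬R(i,i)) ∨ (∀l T(l)) ∧ (∀n ¬T(n)) ∨ (∀p ∀m (T(m) ∧ B(p)))
All bound variables are already distinct, so no renaming is needed.
Pull the quantifiers to the front (each side's bound variable is not free in the other side):
  ∃i ∀l ∀n ∀p ∀m (¬R(i,i) ∨ T(l) ∧ ¬T(n) ∨ T(m) ∧ B(p))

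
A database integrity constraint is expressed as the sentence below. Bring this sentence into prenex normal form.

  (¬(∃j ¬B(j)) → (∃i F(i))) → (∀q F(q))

First replace A → B with ¬A ∨ B.
  ¬(¬¬(∃j ¬B(j)) ∨ (∃i F(i))) ∨ (∀q F(q))
Move each ¬ inward, flipping quantifiers it crosses:
  (∀j B(j)) ∧ (∀i ¬F(i)) ∨ (∀q F(q))
All bound variables are already distinct, so no renaming is needed.
Pull the quantifiers to the front (each side's bound variable is not free in the other side):
  ∀j ∀i ∀q (B(j) ∧ ¬F(i) ∨ F(q))

∀j ∀i ∀q (B(j) ∧ ¬F(i) ∨ F(q))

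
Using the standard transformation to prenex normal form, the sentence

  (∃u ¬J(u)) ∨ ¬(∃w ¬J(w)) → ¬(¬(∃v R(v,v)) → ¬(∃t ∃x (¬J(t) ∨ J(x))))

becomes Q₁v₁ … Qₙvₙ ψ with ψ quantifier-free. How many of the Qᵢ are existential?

First replace A → B with ¬A ∨ B.
  ¬((∃u ¬J(u)) ∨ ¬(∃w ¬J(w))) ∨ ¬(¬¬(∃v R(v,v)) ∨ ¬(∃t ∃x (¬J(t) ∨ J(x))))
Drive negations inward (¬∀x A ≡ ∃x ¬A, ¬∃x A ≡ ∀x ¬A, De Morgan for ∧/∨):
  (∀u J(u)) ∧ (∃w ¬J(w)) ∨ (∀v ¬R(v,v)) ∧ (∃t ∃x (¬J(t) ∨ J(x)))
All bound variables are already distinct, so no renaming is needed.
Pull the quantifiers to the front (each side's bound variable is not free in the other side):
  ∀u ∃w ∀v ∃t ∃x (J(u) ∧ ¬J(w) ∨ ¬R(v,v) ∧ (¬J(t) ∨ J(x)))
The prefix is ∀u ∃w ∀v ∃t ∃x: 2 universal, 3 existential.

3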